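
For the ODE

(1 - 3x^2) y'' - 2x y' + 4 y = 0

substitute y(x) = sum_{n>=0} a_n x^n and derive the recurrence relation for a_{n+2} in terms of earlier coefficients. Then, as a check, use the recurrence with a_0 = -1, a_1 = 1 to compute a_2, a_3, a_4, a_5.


Substitute y = sum_n a_n x^n.
(1 - 3 x^2) y'' contributes (n+2)(n+1) a_{n+2} - 3 n(n-1) a_n at x^n.
-2 x y'(x) contributes -2 n a_n at x^n.
4 y(x) contributes 4 a_n at x^n.
Matching x^n: (n+2)(n+1) a_{n+2} + (-3 n(n-1) - 2 n + 4) a_n = 0.
Thus a_{n+2} = (3 n(n-1) + 2 n - 4) / ((n+1)(n+2)) * a_n.

Check with a_0 = -1, a_1 = 1 (apply the recurrence for n = 0, 1, 2, 3): a_0 = -1, a_1 = 1, a_2 = 2, a_3 = -1/3, a_4 = 1, a_5 = -1/3.

a_(n+2) = (3 n(n-1) + 2 n - 4) / ((n+1)(n+2)) * a_n; check: a_0 = -1, a_1 = 1, a_2 = 2, a_3 = -1/3, a_4 = 1, a_5 = -1/3


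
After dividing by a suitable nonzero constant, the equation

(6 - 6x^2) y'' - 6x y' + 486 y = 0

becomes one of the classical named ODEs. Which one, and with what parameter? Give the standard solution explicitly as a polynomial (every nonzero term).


All three coefficients share the factor 6; dividing through by 6 gives  (1 - x^2) y'' - x y' + 81 y = 0.
This matches the Chebyshev equation (1 - x^2) y'' - x y' + n^2 y = 0 (note the -x y' term, not -2x y') with n^2 = 81, so n = 9; the polynomial solution is T_9(x).
With y = sum_k a_k x^k, matching x^k gives (k+2)(k+1) a_{k+2} = (k^2 - n^2) a_k = (k - 9)(k + 9) a_k. The right side vanishes at k = 9, so the series with the parity of 9 terminates at degree 9.
Standard normalization: leading coefficient of T_n is 2^(n-1), so a_9 = 2^8 = 256. Work downward with a_k = (k+1)(k+2) a_{k+2} / ((k - 9)(k + 9)):
  a_7 = (8)(9)(256) / ((7 - 9)(7 + 9)) = 18432/(-32) = -576
  a_5 = (6)(7)(-576) / ((5 - 9)(5 + 9)) = -24192/(-56) = 432
  a_3 = (4)(5)(432) / ((3 - 9)(3 + 9)) = 8640/(-72) = -120
  a_1 = (2)(3)(-120) / ((1 - 9)(1 + 9)) = -720/(-80) = 9
Hence T_9(x) = 256 x^9 - 576 x^7 + 432 x^5 - 120 x^3 + 9 x.

T_9(x); series = 256 x^9 - 576 x^7 + 432 x^5 - 120 x^3 + 9 x


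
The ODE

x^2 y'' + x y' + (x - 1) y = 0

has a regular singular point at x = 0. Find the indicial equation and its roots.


Divide by x^2 to reach normal form y'' + P_1(x) y' + P_2(x) y = 0 with P_1(x) = 1/x and P_2(x) = 1/x - 1/x^2.
x = 0 is a singular point because the y'-coefficient 1/x has a pole at x = 0 and the y-coefficient 1/x - 1/x^2 has a pole at x = 0.
It is a regular singular point because x P_1(x) = p(x) = 1 and x^2 P_2(x) = q(x) = x - 1 are polynomials, hence analytic at x = 0.
p(0) = 1,  q(0) = -1.
Indicial equation: r(r-1) + p(0) r + q(0) = 0, i.e. r^2 + (p(0) - 1) r + q(0) = 0, i.e. r^2 - 1 = 0.
Discriminant: (0)^2 - 4(-1) = 4, so r = (0 ± 2)/2.
Solving: r_1 = 1, r_2 = -1.

indicial: r^2 - 1 = 0; roots r_1 = 1, r_2 = -1


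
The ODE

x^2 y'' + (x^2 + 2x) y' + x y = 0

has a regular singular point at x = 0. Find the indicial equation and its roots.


Divide by x^2 to reach normal form y'' + P_1(x) y' + P_2(x) y = 0 with P_1(x) = 1 + 2/x and P_2(x) = 1/x.
x = 0 is a singular point because the y'-coefficient 1 + 2/x has a pole at x = 0 and the y-coefficient 1/x has a pole at x = 0.
It is a regular singular point because x P_1(x) = p(x) = x + 2 and x^2 P_2(x) = q(x) = x are polynomials, hence analytic at x = 0.
p(0) = 2,  q(0) = 0.
Indicial equation: r(r-1) + p(0) r + q(0) = 0, i.e. r^2 + (p(0) - 1) r + q(0) = 0, i.e. r^2 + 1 r = 0.
Discriminant: (1)^2 - 4(0) = 1, so r = (-1 ± 1)/2.
Solving: r_1 = 0, r_2 = -1.

indicial: r^2 + 1 r = 0; roots r_1 = 0, r_2 = -1


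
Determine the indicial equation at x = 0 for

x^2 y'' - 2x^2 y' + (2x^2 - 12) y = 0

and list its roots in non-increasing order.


Divide by x^2 to reach normal form y'' + P_1(x) y' + P_2(x) y = 0 with P_1(x) = -2 and P_2(x) = 2 - 12/x^2.
x = 0 is a singular point because the y-coefficient 2 - 12/x^2 has a pole at x = 0.
It is a regular singular point because x P_1(x) = p(x) = -2x and x^2 P_2(x) = q(x) = 2x^2 - 12 are polynomials, hence analytic at x = 0.
p(0) = 0,  q(0) = -12.
Indicial equation: r(r-1) + p(0) r + q(0) = 0, i.e. r^2 + (p(0) - 1) r + q(0) = 0, i.e. r^2 - 1 r - 12 = 0.
Discriminant: (-1)^2 - 4(-12) = 49, so r = (1 ± 7)/2.
Solving: r_1 = 4, r_2 = -3.

indicial: r^2 - 1 r - 12 = 0; roots r_1 = 4, r_2 = -3


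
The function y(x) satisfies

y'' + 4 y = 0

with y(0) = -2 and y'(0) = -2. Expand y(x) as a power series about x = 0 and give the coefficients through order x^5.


Ansatz: y(x) = sum_{n>=0} a_n x^n, so y'(x) = sum_{n>=1} n a_n x^(n-1) and y''(x) = sum_{n>=2} n(n-1) a_n x^(n-2).
Substitute into P(x) y'' + Q(x) y' + R(x) y = 0 with P(x) = 1, Q(x) = 0, R(x) = 4, and match powers of x.
Initial conditions: a_0 = -2, a_1 = -2.
Setting the coefficient of each power of x to zero and solving order by order (substituting the coefficients already found):
  x^0: 2 a_2 + 4 a_0 = 0  ->  2 a_2 = -4 a_0 = 8  ->  a_2 = 4
  x^1: 6 a_3 + 4 a_1 = 0  ->  6 a_3 = -4 a_1 = 8  ->  a_3 = 4/3
  x^2: 12 a_4 + 4 a_2 = 0  ->  12 a_4 = -4 a_2 = -16  ->  a_4 = -4/3
  x^3: 20 a_5 + 4 a_3 = 0  ->  20 a_5 = -4 a_3 = -16/3  ->  a_5 = -4/15
Truncated series: y(x) = -2 - 2 x + 4 x^2 + (4/3) x^3 - (4/3) x^4 - (4/15) x^5 + O(x^6).

a_0 = -2; a_1 = -2; a_2 = 4; a_3 = 4/3; a_4 = -4/3; a_5 = -4/15


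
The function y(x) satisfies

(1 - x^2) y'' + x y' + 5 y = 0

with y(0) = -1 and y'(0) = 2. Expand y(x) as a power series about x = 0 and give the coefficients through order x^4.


Ansatz: y(x) = sum_{n>=0} a_n x^n, so y'(x) = sum_{n>=1} n a_n x^(n-1) and y''(x) = sum_{n>=2} n(n-1) a_n x^(n-2).
Substitute into P(x) y'' + Q(x) y' + R(x) y = 0 with P(x) = 1 - x^2, Q(x) = x, R(x) = 5, and match powers of x.
Initial conditions: a_0 = -1, a_1 = 2.
Setting the coefficient of each power of x to zero and solving order by order (substituting the coefficients already found):
  x^0: 2 a_2 + 5 a_0 = 0  ->  2 a_2 = -5 a_0 = 5  ->  a_2 = 5/2
  x^1: 6 a_3 + 6 a_1 = 0  ->  6 a_3 = -6 a_1 = -12  ->  a_3 = -2
  x^2: 12 a_4 + 5 a_2 = 0  ->  12 a_4 = -5 a_2 = -25/2  ->  a_4 = -25/24
Truncated series: y(x) = -1 + 2 x + (5/2) x^2 - 2 x^3 - (25/24) x^4 + O(x^5).

a_0 = -1; a_1 = 2; a_2 = 5/2; a_3 = -2; a_4 = -25/24


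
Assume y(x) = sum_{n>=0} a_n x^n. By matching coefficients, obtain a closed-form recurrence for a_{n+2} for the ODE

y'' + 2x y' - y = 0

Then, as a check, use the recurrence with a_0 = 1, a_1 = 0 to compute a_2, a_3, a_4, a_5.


Substitute y = sum_n a_n x^n.
y''(x) has coefficient (n+2)(n+1) a_{n+2} at x^n;
2 x y'(x) has coefficient 2 n a_n at x^n (shift);
-y(x) has coefficient -1 a_n at x^n.
Matching x^n: (n+2)(n+1) a_{n+2} + (2n - 1) a_n = 0.
Thus a_{n+2} = (-2n + 1) / ((n+1)(n+2)) * a_n.

Check with a_0 = 1, a_1 = 0 (apply the recurrence for n = 0, 1, 2, 3): a_0 = 1, a_1 = 0, a_2 = 1/2, a_3 = 0, a_4 = -1/8, a_5 = 0.

a_(n+2) = (-2n + 1) / ((n+1)(n+2)) * a_n; check: a_0 = 1, a_1 = 0, a_2 = 1/2, a_3 = 0, a_4 = -1/8, a_5 = 0


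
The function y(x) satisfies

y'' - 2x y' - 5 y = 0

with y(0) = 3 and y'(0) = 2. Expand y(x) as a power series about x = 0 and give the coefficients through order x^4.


Ansatz: y(x) = sum_{n>=0} a_n x^n, so y'(x) = sum_{n>=1} n a_n x^(n-1) and y''(x) = sum_{n>=2} n(n-1) a_n x^(n-2).
Substitute into P(x) y'' + Q(x) y' + R(x) y = 0 with P(x) = 1, Q(x) = -2x, R(x) = -5, and match powers of x.
Initial conditions: a_0 = 3, a_1 = 2.
Setting the coefficient of each power of x to zero and solving order by order (substituting the coefficients already found):
  x^0: 2 a_2 - 5 a_0 = 0  ->  2 a_2 = 5 a_0 = 15  ->  a_2 = 15/2
  x^1: 6 a_3 - 7 a_1 = 0  ->  6 a_3 = 7 a_1 = 14  ->  a_3 = 7/3
  x^2: 12 a_4 - 9 a_2 = 0  ->  12 a_4 = 9 a_2 = 135/2  ->  a_4 = 45/8
Truncated series: y(x) = 3 + 2 x + (15/2) x^2 + (7/3) x^3 + (45/8) x^4 + O(x^5).

a_0 = 3; a_1 = 2; a_2 = 15/2; a_3 = 7/3; a_4 = 45/8


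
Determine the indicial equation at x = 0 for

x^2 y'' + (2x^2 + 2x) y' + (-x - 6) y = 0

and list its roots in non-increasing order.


Divide by x^2 to reach normal form y'' + P_1(x) y' + P_2(x) y = 0 with P_1(x) = 2 + 2/x and P_2(x) = -1/x - 6/x^2.
x = 0 is a singular point because the y'-coefficient 2 + 2/x has a pole at x = 0 and the y-coefficient -1/x - 6/x^2 has a pole at x = 0.
It is a regular singular point because x P_1(x) = p(x) = 2x + 2 and x^2 P_2(x) = q(x) = -x - 6 are polynomials, hence analytic at x = 0.
p(0) = 2,  q(0) = -6.
Indicial equation: r(r-1) + p(0) r + q(0) = 0, i.e. r^2 + (p(0) - 1) r + q(0) = 0, i.e. r^2 + 1 r - 6 = 0.
Discriminant: (1)^2 - 4(-6) = 25, so r = (-1 ± 5)/2.
Solving: r_1 = 2, r_2 = -3.

indicial: r^2 + 1 r - 6 = 0; roots r_1 = 2, r_2 = -3


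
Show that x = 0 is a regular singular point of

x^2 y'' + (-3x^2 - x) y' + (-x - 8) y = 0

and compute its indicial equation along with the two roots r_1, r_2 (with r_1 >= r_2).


Divide by x^2 to reach normal form y'' + P_1(x) y' + P_2(x) y = 0 with P_1(x) = -3 - 1/x and P_2(x) = -1/x - 8/x^2.
x = 0 is a singular point because the y'-coefficient -3 - 1/x has a pole at x = 0 and the y-coefficient -1/x - 8/x^2 has a pole at x = 0.
It is a regular singular point because x P_1(x) = p(x) = -3x - 1 and x^2 P_2(x) = q(x) = -x - 8 are polynomials, hence analytic at x = 0.
p(0) = -1,  q(0) = -8.
Indicial equation: r(r-1) + p(0) r + q(0) = 0, i.e. r^2 + (p(0) - 1) r + q(0) = 0, i.e. r^2 - 2 r - 8 = 0.
Discriminant: (-2)^2 - 4(-8) = 36, so r = (2 ± 6)/2.
Solving: r_1 = 4, r_2 = -2.

indicial: r^2 - 2 r - 8 = 0; roots r_1 = 4, r_2 = -2


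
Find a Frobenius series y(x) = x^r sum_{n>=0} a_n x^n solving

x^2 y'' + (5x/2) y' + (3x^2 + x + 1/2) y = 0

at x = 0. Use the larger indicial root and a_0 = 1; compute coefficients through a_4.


Write in Frobenius form y'' + (p(x)/x) y' + (q(x)/x^2) y = 0:
  p(x) = 5/2,  q(x) = 3x^2 + x + 1/2.
Indicial equation: r(r-1) + (5/2) r + (1/2) = 0 -> roots r_1 = -1/2, r_2 = -1.
Take r = r_1 = -1/2. Let y(x) = x^r sum_{n>=0} a_n x^n with a_0 = 1.
Substitute y = x^r sum a_n x^n and match x^{r+n}. The recurrence is
  D(n) a_n + 1 a_{n-1} + 3 a_{n-2} = 0,  where D(n) = (r+n)(r+n-1) + (5/2)(r+n) + (1/2).
  a_n = [-1 a_{n-1} - 3 a_{n-2}] / D(n).
Since the indicial polynomial factors as (r - r_1)(r - r_2), D(n) = (r_1 + n - r_1)(r_1 + n - r_2) = n(n + 1/2).
Evaluating step by step (a_0 = 1):
  n = 1: D(1) = 1(1 + 1/2) = 3/2; numerator = -1(1) = -1; a_1 = (-1)/(3/2) = -2/3
  n = 2: D(2) = 2(2 + 1/2) = 5; numerator = -1(-2/3) - 3(1) = -7/3; a_2 = (-7/3)/(5) = -7/15
  n = 3: D(3) = 3(3 + 1/2) = 21/2; numerator = -1(-7/15) - 3(-2/3) = 37/15; a_3 = (37/15)/(21/2) = 74/315
  n = 4: D(4) = 4(4 + 1/2) = 18; numerator = -1(74/315) - 3(-7/15) = 367/315; a_4 = (367/315)/(18) = 367/5670

r = -1/2; a_0 = 1; a_1 = -2/3; a_2 = -7/15; a_3 = 74/315; a_4 = 367/5670


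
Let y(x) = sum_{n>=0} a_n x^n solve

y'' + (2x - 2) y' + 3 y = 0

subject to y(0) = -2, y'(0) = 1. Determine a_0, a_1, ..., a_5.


Ansatz: y(x) = sum_{n>=0} a_n x^n, so y'(x) = sum_{n>=1} n a_n x^(n-1) and y''(x) = sum_{n>=2} n(n-1) a_n x^(n-2).
Substitute into P(x) y'' + Q(x) y' + R(x) y = 0 with P(x) = 1, Q(x) = 2x - 2, R(x) = 3, and match powers of x.
Initial conditions: a_0 = -2, a_1 = 1.
Setting the coefficient of each power of x to zero and solving order by order (substituting the coefficients already found):
  x^0: 2 a_2 - 2 a_1 + 3 a_0 = 0  ->  2 a_2 = 2 a_1 - 3 a_0 = 8  ->  a_2 = 4
  x^1: 6 a_3 - 4 a_2 + 5 a_1 = 0  ->  6 a_3 = 4 a_2 - 5 a_1 = 11  ->  a_3 = 11/6
  x^2: 12 a_4 - 6 a_3 + 7 a_2 = 0  ->  12 a_4 = 6 a_3 - 7 a_2 = -17  ->  a_4 = -17/12
  x^3: 20 a_5 - 8 a_4 + 9 a_3 = 0  ->  20 a_5 = 8 a_4 - 9 a_3 = -167/6  ->  a_5 = -167/120
Truncated series: y(x) = -2 + x + 4 x^2 + (11/6) x^3 - (17/12) x^4 - (167/120) x^5 + O(x^6).

a_0 = -2; a_1 = 1; a_2 = 4; a_3 = 11/6; a_4 = -17/12; a_5 = -167/120


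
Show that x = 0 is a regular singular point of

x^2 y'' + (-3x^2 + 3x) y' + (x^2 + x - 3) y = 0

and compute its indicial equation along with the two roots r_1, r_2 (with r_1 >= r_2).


Divide by x^2 to reach normal form y'' + P_1(x) y' + P_2(x) y = 0 with P_1(x) = -3 + 3/x and P_2(x) = 1 + 1/x - 3/x^2.
x = 0 is a singular point because the y'-coefficient -3 + 3/x has a pole at x = 0 and the y-coefficient 1 + 1/x - 3/x^2 has a pole at x = 0.
It is a regular singular point because x P_1(x) = p(x) = 3 - 3x and x^2 P_2(x) = q(x) = x^2 + x - 3 are polynomials, hence analytic at x = 0.
p(0) = 3,  q(0) = -3.
Indicial equation: r(r-1) + p(0) r + q(0) = 0, i.e. r^2 + (p(0) - 1) r + q(0) = 0, i.e. r^2 + 2 r - 3 = 0.
Discriminant: (2)^2 - 4(-3) = 16, so r = (-2 ± 4)/2.
Solving: r_1 = 1, r_2 = -3.

indicial: r^2 + 2 r - 3 = 0; roots r_1 = 1, r_2 = -3


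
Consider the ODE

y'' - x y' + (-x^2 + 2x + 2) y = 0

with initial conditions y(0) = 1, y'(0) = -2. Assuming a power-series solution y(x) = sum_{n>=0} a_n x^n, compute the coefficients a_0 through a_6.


Ansatz: y(x) = sum_{n>=0} a_n x^n, so y'(x) = sum_{n>=1} n a_n x^(n-1) and y''(x) = sum_{n>=2} n(n-1) a_n x^(n-2).
Substitute into P(x) y'' + Q(x) y' + R(x) y = 0 with P(x) = 1, Q(x) = -x, R(x) = -x^2 + 2x + 2, and match powers of x.
Initial conditions: a_0 = 1, a_1 = -2.
Setting the coefficient of each power of x to zero and solving order by order (substituting the coefficients already found):
  x^0: 2 a_2 + 2 a_0 = 0  ->  2 a_2 = -2 a_0 = -2  ->  a_2 = -1
  x^1: 6 a_3 + a_1 + 2 a_0 = 0  ->  6 a_3 = -a_1 - 2 a_0 = 0  ->  a_3 = 0
  x^2: 12 a_4 + 2 a_1 - a_0 = 0  ->  12 a_4 = -2 a_1 + a_0 = 5  ->  a_4 = 5/12
  x^3: 20 a_5 - a_3 + 2 a_2 - a_1 = 0  ->  20 a_5 = a_3 - 2 a_2 + a_1 = 0  ->  a_5 = 0
  x^4: 30 a_6 - 2 a_4 + 2 a_3 - a_2 = 0  ->  30 a_6 = 2 a_4 - 2 a_3 + a_2 = -1/6  ->  a_6 = -1/180
Truncated series: y(x) = 1 - 2 x - x^2 + (5/12) x^4 - (1/180) x^6 + O(x^7).

a_0 = 1; a_1 = -2; a_2 = -1; a_3 = 0; a_4 = 5/12; a_5 = 0; a_6 = -1/180


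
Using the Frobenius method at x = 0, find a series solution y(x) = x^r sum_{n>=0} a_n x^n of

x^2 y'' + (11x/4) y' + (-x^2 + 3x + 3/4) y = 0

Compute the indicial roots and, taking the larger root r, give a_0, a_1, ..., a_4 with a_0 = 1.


Write in Frobenius form y'' + (p(x)/x) y' + (q(x)/x^2) y = 0:
  p(x) = 11/4,  q(x) = -x^2 + 3x + 3/4.
Indicial equation: r(r-1) + (11/4) r + (3/4) = 0 -> roots r_1 = -3/4, r_2 = -1.
Take r = r_1 = -3/4. Let y(x) = x^r sum_{n>=0} a_n x^n with a_0 = 1.
Substitute y = x^r sum a_n x^n and match x^{r+n}. The recurrence is
  D(n) a_n + 3 a_{n-1} - 1 a_{n-2} = 0,  where D(n) = (r+n)(r+n-1) + (11/4)(r+n) + (3/4).
  a_n = [-3 a_{n-1} + 1 a_{n-2}] / D(n).
Since the indicial polynomial factors as (r - r_1)(r - r_2), D(n) = (r_1 + n - r_1)(r_1 + n - r_2) = n(n + 1/4).
Evaluating step by step (a_0 = 1):
  n = 1: D(1) = 1(1 + 1/4) = 5/4; numerator = -3(1) = -3; a_1 = (-3)/(5/4) = -12/5
  n = 2: D(2) = 2(2 + 1/4) = 9/2; numerator = -3(-12/5) + 1(1) = 41/5; a_2 = (41/5)/(9/2) = 82/45
  n = 3: D(3) = 3(3 + 1/4) = 39/4; numerator = -3(82/45) + 1(-12/5) = -118/15; a_3 = (-118/15)/(39/4) = -472/585
  n = 4: D(4) = 4(4 + 1/4) = 17; numerator = -3(-472/585) + 1(82/45) = 2482/585; a_4 = (2482/585)/(17) = 146/585

r = -3/4; a_0 = 1; a_1 = -12/5; a_2 = 82/45; a_3 = -472/585; a_4 = 146/585


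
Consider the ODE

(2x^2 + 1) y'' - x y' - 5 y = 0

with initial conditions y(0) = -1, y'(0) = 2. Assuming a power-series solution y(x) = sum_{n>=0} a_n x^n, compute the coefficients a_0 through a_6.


Ansatz: y(x) = sum_{n>=0} a_n x^n, so y'(x) = sum_{n>=1} n a_n x^(n-1) and y''(x) = sum_{n>=2} n(n-1) a_n x^(n-2).
Substitute into P(x) y'' + Q(x) y' + R(x) y = 0 with P(x) = 2x^2 + 1, Q(x) = -x, R(x) = -5, and match powers of x.
Initial conditions: a_0 = -1, a_1 = 2.
Setting the coefficient of each power of x to zero and solving order by order (substituting the coefficients already found):
  x^0: 2 a_2 - 5 a_0 = 0  ->  2 a_2 = 5 a_0 = -5  ->  a_2 = -5/2
  x^1: 6 a_3 - 6 a_1 = 0  ->  6 a_3 = 6 a_1 = 12  ->  a_3 = 2
  x^2: 12 a_4 - 3 a_2 = 0  ->  12 a_4 = 3 a_2 = -15/2  ->  a_4 = -5/8
  x^3: 20 a_5 + 4 a_3 = 0  ->  20 a_5 = -4 a_3 = -8  ->  a_5 = -2/5
  x^4: 30 a_6 + 15 a_4 = 0  ->  30 a_6 = -15 a_4 = 75/8  ->  a_6 = 5/16
Truncated series: y(x) = -1 + 2 x - (5/2) x^2 + 2 x^3 - (5/8) x^4 - (2/5) x^5 + (5/16) x^6 + O(x^7).

a_0 = -1; a_1 = 2; a_2 = -5/2; a_3 = 2; a_4 = -5/8; a_5 = -2/5; a_6 = 5/16


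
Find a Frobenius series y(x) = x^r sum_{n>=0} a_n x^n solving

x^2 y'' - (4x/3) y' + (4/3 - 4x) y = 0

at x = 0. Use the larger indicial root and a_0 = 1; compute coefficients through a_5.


Write in Frobenius form y'' + (p(x)/x) y' + (q(x)/x^2) y = 0:
  p(x) = -4/3,  q(x) = 4/3 - 4x.
Indicial equation: r(r-1) + (-4/3) r + (4/3) = 0 -> roots r_1 = 4/3, r_2 = 1.
Take r = r_1 = 4/3. Let y(x) = x^r sum_{n>=0} a_n x^n with a_0 = 1.
Substitute y = x^r sum a_n x^n and match x^{r+n}. The recurrence is
  D(n) a_n - 4 a_{n-1} = 0,  where D(n) = (r+n)(r+n-1) + (-4/3)(r+n) + (4/3).
  a_n = 4 / D(n) * a_{n-1}.
Since the indicial polynomial factors as (r - r_1)(r - r_2), D(n) = (r_1 + n - r_1)(r_1 + n - r_2) = n(n + 1/3).
Evaluating step by step (a_0 = 1):
  n = 1: D(1) = 1(1 + 1/3) = 4/3; numerator = 4(1) = 4; a_1 = (4)/(4/3) = 3
  n = 2: D(2) = 2(2 + 1/3) = 14/3; numerator = 4(3) = 12; a_2 = (12)/(14/3) = 18/7
  n = 3: D(3) = 3(3 + 1/3) = 10; numerator = 4(18/7) = 72/7; a_3 = (72/7)/(10) = 36/35
  n = 4: D(4) = 4(4 + 1/3) = 52/3; numerator = 4(36/35) = 144/35; a_4 = (144/35)/(52/3) = 108/455
  n = 5: D(5) = 5(5 + 1/3) = 80/3; numerator = 4(108/455) = 432/455; a_5 = (432/455)/(80/3) = 81/2275

r = 4/3; a_0 = 1; a_1 = 3; a_2 = 18/7; a_3 = 36/35; a_4 = 108/455; a_5 = 81/2275


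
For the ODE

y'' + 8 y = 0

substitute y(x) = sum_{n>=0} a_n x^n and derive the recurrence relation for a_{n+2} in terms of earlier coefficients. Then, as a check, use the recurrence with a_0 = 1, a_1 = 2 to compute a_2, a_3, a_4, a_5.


Substitute y = sum_n a_n x^n into y'' + (const) y = 0.
y''(x) = sum_{n>=0} (n+2)(n+1) a_{n+2} x^n.
The ODE becomes sum_n [(n+2)(n+1) a_{n+2} + 8 a_n] x^n = 0.
Setting each coefficient to zero gives the recurrence:
  (n+2)(n+1) a_{n+2} + 8 a_n = 0,
  a_{n+2} = -8 / ((n+1)(n+2)) a_n.

Check with a_0 = 1, a_1 = 2 (apply the recurrence for n = 0, 1, 2, 3): a_0 = 1, a_1 = 2, a_2 = -4, a_3 = -8/3, a_4 = 8/3, a_5 = 16/15.

a_{n+2} = -8/((n+1)(n+2)) * a_n; check: a_0 = 1, a_1 = 2, a_2 = -4, a_3 = -8/3, a_4 = 8/3, a_5 = 16/15


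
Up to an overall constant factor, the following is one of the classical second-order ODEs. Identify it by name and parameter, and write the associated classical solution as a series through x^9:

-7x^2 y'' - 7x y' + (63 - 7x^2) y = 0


All three coefficients share the factor -7; dividing through by -7 gives  x^2 y'' + x y' + (x^2 - 9) y = 0.
This matches the Bessel equation x^2 y'' + x y' + (x^2 - nu^2) y = 0 with nu^2 = 9, so nu = 3; the solution bounded at x = 0 is J_3(x).
Frobenius at x = 0: indicial roots ±nu; for r = nu the recurrence k(k + 2nu) c_k = -c_{k-2} gives the standard series J_nu(x) = sum_{k>=0} (-1)^k / (k! (k+nu)!) (x/2)^(2k+nu). Evaluate the first 4 terms:
  k = 0: (-1)^0 / (0! * 3! * 2^3) x^3 = 1/(1*6*8) x^3 = (1/48) x^3
  k = 1: (-1)^1 / (1! * 4! * 2^5) x^5 = -1/(1*24*32) x^5 = (-1/768) x^5
  k = 2: (-1)^2 / (2! * 5! * 2^7) x^7 = 1/(2*120*128) x^7 = (1/30720) x^7
  k = 3: (-1)^3 / (3! * 6! * 2^9) x^9 = -1/(6*720*512) x^9 = (-1/2211840) x^9
Hence J_3(x) = -x^9/2211840 + x^7/30720 - x^5/768 + x^3/48 + ....

J_3(x); series = -x^9/2211840 + x^7/30720 - x^5/768 + x^3/48


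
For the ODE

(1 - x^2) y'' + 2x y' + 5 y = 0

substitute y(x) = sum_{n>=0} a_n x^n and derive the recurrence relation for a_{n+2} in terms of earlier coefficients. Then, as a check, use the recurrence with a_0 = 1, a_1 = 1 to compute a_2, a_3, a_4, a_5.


Substitute y = sum_n a_n x^n.
(1 - 1 x^2) y'' contributes (n+2)(n+1) a_{n+2} - n(n-1) a_n at x^n.
2 x y'(x) contributes 2 n a_n at x^n.
5 y(x) contributes 5 a_n at x^n.
Matching x^n: (n+2)(n+1) a_{n+2} + (-n(n-1) + 2 n + 5) a_n = 0.
Thus a_{n+2} = (n(n-1) - 2 n - 5) / ((n+1)(n+2)) * a_n.

Check with a_0 = 1, a_1 = 1 (apply the recurrence for n = 0, 1, 2, 3): a_0 = 1, a_1 = 1, a_2 = -5/2, a_3 = -7/6, a_4 = 35/24, a_5 = 7/24.

a_(n+2) = (n(n-1) - 2 n - 5) / ((n+1)(n+2)) * a_n; check: a_0 = 1, a_1 = 1, a_2 = -5/2, a_3 = -7/6, a_4 = 35/24, a_5 = 7/24


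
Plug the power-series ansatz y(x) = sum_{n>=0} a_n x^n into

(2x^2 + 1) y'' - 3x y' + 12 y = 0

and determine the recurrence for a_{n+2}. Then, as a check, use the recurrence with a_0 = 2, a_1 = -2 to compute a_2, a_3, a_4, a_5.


Substitute y = sum_n a_n x^n.
(1 + 2 x^2) y'' contributes (n+2)(n+1) a_{n+2} + 2 n(n-1) a_n at x^n.
-3 x y'(x) contributes -3 n a_n at x^n.
12 y(x) contributes 12 a_n at x^n.
Matching x^n: (n+2)(n+1) a_{n+2} + (2 n(n-1) - 3 n + 12) a_n = 0.
Thus a_{n+2} = (-2 n(n-1) + 3 n - 12) / ((n+1)(n+2)) * a_n.

Check with a_0 = 2, a_1 = -2 (apply the recurrence for n = 0, 1, 2, 3): a_0 = 2, a_1 = -2, a_2 = -12, a_3 = 3, a_4 = 10, a_5 = -9/4.

a_(n+2) = (-2 n(n-1) + 3 n - 12) / ((n+1)(n+2)) * a_n; check: a_0 = 2, a_1 = -2, a_2 = -12, a_3 = 3, a_4 = 10, a_5 = -9/4


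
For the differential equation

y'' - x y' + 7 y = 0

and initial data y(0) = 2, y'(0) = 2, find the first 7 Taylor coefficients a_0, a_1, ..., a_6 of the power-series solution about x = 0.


Ansatz: y(x) = sum_{n>=0} a_n x^n, so y'(x) = sum_{n>=1} n a_n x^(n-1) and y''(x) = sum_{n>=2} n(n-1) a_n x^(n-2).
Substitute into P(x) y'' + Q(x) y' + R(x) y = 0 with P(x) = 1, Q(x) = -x, R(x) = 7, and match powers of x.
Initial conditions: a_0 = 2, a_1 = 2.
Setting the coefficient of each power of x to zero and solving order by order (substituting the coefficients already found):
  x^0: 2 a_2 + 7 a_0 = 0  ->  2 a_2 = -7 a_0 = -14  ->  a_2 = -7
  x^1: 6 a_3 + 6 a_1 = 0  ->  6 a_3 = -6 a_1 = -12  ->  a_3 = -2
  x^2: 12 a_4 + 5 a_2 = 0  ->  12 a_4 = -5 a_2 = 35  ->  a_4 = 35/12
  x^3: 20 a_5 + 4 a_3 = 0  ->  20 a_5 = -4 a_3 = 8  ->  a_5 = 2/5
  x^4: 30 a_6 + 3 a_4 = 0  ->  30 a_6 = -3 a_4 = -35/4  ->  a_6 = -7/24
Truncated series: y(x) = 2 + 2 x - 7 x^2 - 2 x^3 + (35/12) x^4 + (2/5) x^5 - (7/24) x^6 + O(x^7).

a_0 = 2; a_1 = 2; a_2 = -7; a_3 = -2; a_4 = 35/12; a_5 = 2/5; a_6 = -7/24


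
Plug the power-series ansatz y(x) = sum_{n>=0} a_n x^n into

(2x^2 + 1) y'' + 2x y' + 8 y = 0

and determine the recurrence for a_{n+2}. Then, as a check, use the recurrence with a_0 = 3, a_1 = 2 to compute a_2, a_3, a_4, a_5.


Substitute y = sum_n a_n x^n.
(1 + 2 x^2) y'' contributes (n+2)(n+1) a_{n+2} + 2 n(n-1) a_n at x^n.
2 x y'(x) contributes 2 n a_n at x^n.
8 y(x) contributes 8 a_n at x^n.
Matching x^n: (n+2)(n+1) a_{n+2} + (2 n(n-1) + 2 n + 8) a_n = 0.
Thus a_{n+2} = (-2 n(n-1) - 2 n - 8) / ((n+1)(n+2)) * a_n.

Check with a_0 = 3, a_1 = 2 (apply the recurrence for n = 0, 1, 2, 3): a_0 = 3, a_1 = 2, a_2 = -12, a_3 = -10/3, a_4 = 16, a_5 = 13/3.

a_(n+2) = (-2 n(n-1) - 2 n - 8) / ((n+1)(n+2)) * a_n; check: a_0 = 3, a_1 = 2, a_2 = -12, a_3 = -10/3, a_4 = 16, a_5 = 13/3


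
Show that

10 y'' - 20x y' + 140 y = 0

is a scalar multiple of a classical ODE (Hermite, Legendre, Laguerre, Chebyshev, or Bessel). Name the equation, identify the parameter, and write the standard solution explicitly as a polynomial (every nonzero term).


All three coefficients share the factor 10; dividing through by 10 gives  y'' - 2x y' + 14 y = 0.
This matches the Hermite equation y'' - 2x y' + 2n y = 0 with 2n = 14, so n = 7; the polynomial solution is H_7(x).
With y = sum_k a_k x^k, matching x^k gives (k+2)(k+1) a_{k+2} = 2(k - n) a_k = 2(k - 7) a_k. The right side vanishes at k = 7, so the series with the parity of 7 terminates at degree 7.
Standard normalization: leading coefficient of H_n is 2^n, so a_7 = 2^7 = 128. Work downward with a_k = (k+1)(k+2) a_{k+2} / (2(k - n)):
  a_5 = (6)(7)(128) / (2(5 - 7)) = 5376/(-4) = -1344
  a_3 = (4)(5)(-1344) / (2(3 - 7)) = -26880/(-8) = 3360
  a_1 = (2)(3)(3360) / (2(1 - 7)) = 20160/(-12) = -1680
Hence H_7(x) = 128 x^7 - 1344 x^5 + 3360 x^3 - 1680 x.

H_7(x); series = 128 x^7 - 1344 x^5 + 3360 x^3 - 1680 x


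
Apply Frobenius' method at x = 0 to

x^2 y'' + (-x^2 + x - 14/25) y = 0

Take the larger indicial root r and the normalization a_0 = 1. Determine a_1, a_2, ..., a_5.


Write in Frobenius form y'' + (p(x)/x) y' + (q(x)/x^2) y = 0:
  p(x) = 0,  q(x) = -x^2 + x - 14/25.
Indicial equation: r(r-1) + (0) r + (-14/25) = 0 -> roots r_1 = 7/5, r_2 = -2/5.
Take r = r_1 = 7/5. Let y(x) = x^r sum_{n>=0} a_n x^n with a_0 = 1.
Substitute y = x^r sum a_n x^n and match x^{r+n}. The recurrence is
  D(n) a_n + 1 a_{n-1} - 1 a_{n-2} = 0,  where D(n) = (r+n)(r+n-1) + (0)(r+n) + (-14/25).
  a_n = [-1 a_{n-1} + 1 a_{n-2}] / D(n).
Since the indicial polynomial factors as (r - r_1)(r - r_2), D(n) = (r_1 + n - r_1)(r_1 + n - r_2) = n(n + 9/5).
Evaluating step by step (a_0 = 1):
  n = 1: D(1) = 1(1 + 9/5) = 14/5; numerator = -1(1) = -1; a_1 = (-1)/(14/5) = -5/14
  n = 2: D(2) = 2(2 + 9/5) = 38/5; numerator = -1(-5/14) + 1(1) = 19/14; a_2 = (19/14)/(38/5) = 5/28
  n = 3: D(3) = 3(3 + 9/5) = 72/5; numerator = -1(5/28) + 1(-5/14) = -15/28; a_3 = (-15/28)/(72/5) = -25/672
  n = 4: D(4) = 4(4 + 9/5) = 116/5; numerator = -1(-25/672) + 1(5/28) = 145/672; a_4 = (145/672)/(116/5) = 25/2688
  n = 5: D(5) = 5(5 + 9/5) = 34; numerator = -1(25/2688) + 1(-25/672) = -125/2688; a_5 = (-125/2688)/(34) = -125/91392

r = 7/5; a_0 = 1; a_1 = -5/14; a_2 = 5/28; a_3 = -25/672; a_4 = 25/2688; a_5 = -125/91392


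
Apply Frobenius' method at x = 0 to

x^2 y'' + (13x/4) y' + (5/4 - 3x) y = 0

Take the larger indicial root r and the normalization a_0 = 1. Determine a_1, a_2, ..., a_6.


Write in Frobenius form y'' + (p(x)/x) y' + (q(x)/x^2) y = 0:
  p(x) = 13/4,  q(x) = 5/4 - 3x.
Indicial equation: r(r-1) + (13/4) r + (5/4) = 0 -> roots r_1 = -1, r_2 = -5/4.
Take r = r_1 = -1. Let y(x) = x^r sum_{n>=0} a_n x^n with a_0 = 1.
Substitute y = x^r sum a_n x^n and match x^{r+n}. The recurrence is
  D(n) a_n - 3 a_{n-1} = 0,  where D(n) = (r+n)(r+n-1) + (13/4)(r+n) + (5/4).
  a_n = 3 / D(n) * a_{n-1}.
Since the indicial polynomial factors as (r - r_1)(r - r_2), D(n) = (r_1 + n - r_1)(r_1 + n - r_2) = n(n + 1/4).
Evaluating step by step (a_0 = 1):
  n = 1: D(1) = 1(1 + 1/4) = 5/4; numerator = 3(1) = 3; a_1 = (3)/(5/4) = 12/5
  n = 2: D(2) = 2(2 + 1/4) = 9/2; numerator = 3(12/5) = 36/5; a_2 = (36/5)/(9/2) = 8/5
  n = 3: D(3) = 3(3 + 1/4) = 39/4; numerator = 3(8/5) = 24/5; a_3 = (24/5)/(39/4) = 32/65
  n = 4: D(4) = 4(4 + 1/4) = 17; numerator = 3(32/65) = 96/65; a_4 = (96/65)/(17) = 96/1105
  n = 5: D(5) = 5(5 + 1/4) = 105/4; numerator = 3(96/1105) = 288/1105; a_5 = (288/1105)/(105/4) = 384/38675
  n = 6: D(6) = 6(6 + 1/4) = 75/2; numerator = 3(384/38675) = 1152/38675; a_6 = (1152/38675)/(75/2) = 768/966875

r = -1; a_0 = 1; a_1 = 12/5; a_2 = 8/5; a_3 = 32/65; a_4 = 96/1105; a_5 = 384/38675; a_6 = 768/966875


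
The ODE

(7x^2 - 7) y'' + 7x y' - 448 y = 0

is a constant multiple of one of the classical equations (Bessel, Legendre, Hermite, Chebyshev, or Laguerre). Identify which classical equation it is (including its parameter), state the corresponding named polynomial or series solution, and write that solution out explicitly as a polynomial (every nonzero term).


All three coefficients share the factor -7; dividing through by -7 gives  (1 - x^2) y'' - x y' + 64 y = 0.
This matches the Chebyshev equation (1 - x^2) y'' - x y' + n^2 y = 0 (note the -x y' term, not -2x y') with n^2 = 64, so n = 8; the polynomial solution is T_8(x).
With y = sum_k a_k x^k, matching x^k gives (k+2)(k+1) a_{k+2} = (k^2 - n^2) a_k = (k - 8)(k + 8) a_k. The right side vanishes at k = 8, so the series with the parity of 8 terminates at degree 8.
Standard normalization: leading coefficient of T_n is 2^(n-1), so a_8 = 2^7 = 128. Work downward with a_k = (k+1)(k+2) a_{k+2} / ((k - 8)(k + 8)):
  a_6 = (7)(8)(128) / ((6 - 8)(6 + 8)) = 7168/(-28) = -256
  a_4 = (5)(6)(-256) / ((4 - 8)(4 + 8)) = -7680/(-48) = 160
  a_2 = (3)(4)(160) / ((2 - 8)(2 + 8)) = 1920/(-60) = -32
  a_0 = (1)(2)(-32) / ((0 - 8)(0 + 8)) = -64/(-64) = 1
Hence T_8(x) = 128 x^8 - 256 x^6 + 160 x^4 - 32 x^2 + 1.

T_8(x); series = 128 x^8 - 256 x^6 + 160 x^4 - 32 x^2 + 1


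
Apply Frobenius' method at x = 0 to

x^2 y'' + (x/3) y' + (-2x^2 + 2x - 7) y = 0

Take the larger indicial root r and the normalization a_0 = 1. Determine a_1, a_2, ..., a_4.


Write in Frobenius form y'' + (p(x)/x) y' + (q(x)/x^2) y = 0:
  p(x) = 1/3,  q(x) = -2x^2 + 2x - 7.
Indicial equation: r(r-1) + (1/3) r + (-7) = 0 -> roots r_1 = 3, r_2 = -7/3.
Take r = r_1 = 3. Let y(x) = x^r sum_{n>=0} a_n x^n with a_0 = 1.
Substitute y = x^r sum a_n x^n and match x^{r+n}. The recurrence is
  D(n) a_n + 2 a_{n-1} - 2 a_{n-2} = 0,  where D(n) = (r+n)(r+n-1) + (1/3)(r+n) + (-7).
  a_n = [-2 a_{n-1} + 2 a_{n-2}] / D(n).
Since the indicial polynomial factors as (r - r_1)(r - r_2), D(n) = (r_1 + n - r_1)(r_1 + n - r_2) = n(n + 16/3).
Evaluating step by step (a_0 = 1):
  n = 1: D(1) = 1(1 + 16/3) = 19/3; numerator = -2(1) = -2; a_1 = (-2)/(19/3) = -6/19
  n = 2: D(2) = 2(2 + 16/3) = 44/3; numerator = -2(-6/19) + 2(1) = 50/19; a_2 = (50/19)/(44/3) = 75/418
  n = 3: D(3) = 3(3 + 16/3) = 25; numerator = -2(75/418) + 2(-6/19) = -207/209; a_3 = (-207/209)/(25) = -207/5225
  n = 4: D(4) = 4(4 + 16/3) = 112/3; numerator = -2(-207/5225) + 2(75/418) = 2289/5225; a_4 = (2289/5225)/(112/3) = 981/83600

r = 3; a_0 = 1; a_1 = -6/19; a_2 = 75/418; a_3 = -207/5225; a_4 = 981/83600


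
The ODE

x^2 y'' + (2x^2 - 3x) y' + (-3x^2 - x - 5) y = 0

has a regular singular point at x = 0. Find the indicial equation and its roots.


Divide by x^2 to reach normal form y'' + P_1(x) y' + P_2(x) y = 0 with P_1(x) = 2 - 3/x and P_2(x) = -3 - 1/x - 5/x^2.
x = 0 is a singular point because the y'-coefficient 2 - 3/x has a pole at x = 0 and the y-coefficient -3 - 1/x - 5/x^2 has a pole at x = 0.
It is a regular singular point because x P_1(x) = p(x) = 2x - 3 and x^2 P_2(x) = q(x) = -3x^2 - x - 5 are polynomials, hence analytic at x = 0.
p(0) = -3,  q(0) = -5.
Indicial equation: r(r-1) + p(0) r + q(0) = 0, i.e. r^2 + (p(0) - 1) r + q(0) = 0, i.e. r^2 - 4 r - 5 = 0.
Discriminant: (-4)^2 - 4(-5) = 36, so r = (4 ± 6)/2.
Solving: r_1 = 5, r_2 = -1.

indicial: r^2 - 4 r - 5 = 0; roots r_1 = 5, r_2 = -1


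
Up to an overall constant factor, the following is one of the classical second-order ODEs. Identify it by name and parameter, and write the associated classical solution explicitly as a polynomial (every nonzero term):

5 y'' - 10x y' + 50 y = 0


All three coefficients share the factor 5; dividing through by 5 gives  y'' - 2x y' + 10 y = 0.
This matches the Hermite equation y'' - 2x y' + 2n y = 0 with 2n = 10, so n = 5; the polynomial solution is H_5(x).
With y = sum_k a_k x^k, matching x^k gives (k+2)(k+1) a_{k+2} = 2(k - n) a_k = 2(k - 5) a_k. The right side vanishes at k = 5, so the series with the parity of 5 terminates at degree 5.
Standard normalization: leading coefficient of H_n is 2^n, so a_5 = 2^5 = 32. Work downward with a_k = (k+1)(k+2) a_{k+2} / (2(k - n)):
  a_3 = (4)(5)(32) / (2(3 - 5)) = 640/(-4) = -160
  a_1 = (2)(3)(-160) / (2(1 - 5)) = -960/(-8) = 120
Hence H_5(x) = 32 x^5 - 160 x^3 + 120 x.

H_5(x); series = 32 x^5 - 160 x^3 + 120 x


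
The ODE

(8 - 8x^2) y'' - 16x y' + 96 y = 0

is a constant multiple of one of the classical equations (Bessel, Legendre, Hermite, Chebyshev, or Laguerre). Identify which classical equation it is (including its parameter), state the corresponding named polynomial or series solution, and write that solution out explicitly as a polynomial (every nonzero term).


All three coefficients share the factor 8; dividing through by 8 gives  (1 - x^2) y'' - 2x y' + 12 y = 0.
This matches the Legendre equation (1 - x^2) y'' - 2x y' + n(n+1) y = 0 (note the -2x y' term) with n(n+1) = 12, so n = 3; the polynomial solution is P_3(x).
With y = sum_k a_k x^k, matching x^k gives (k+2)(k+1) a_{k+2} = [k(k+1) - n(n+1)] a_k = (k - 3)(k + 4) a_k. The right side vanishes at k = 3, so the series with the parity of 3 terminates at degree 3.
Standard normalization (P_n(1) = 1): leading coefficient (2n)!/(2^n (n!)^2) = 720/(8*36) = 5/2, so a_3 = 5/2. Work downward with a_k = (k+1)(k+2) a_{k+2} / ((k - 3)(k + 4)):
  a_1 = (2)(3)(5/2) / ((1 - 3)(1 + 4)) = 15/(-10) = -3/2
Hence P_3(x) = 5 x^3/2 - 3 x/2.

P_3(x); series = 5 x^3/2 - 3 x/2


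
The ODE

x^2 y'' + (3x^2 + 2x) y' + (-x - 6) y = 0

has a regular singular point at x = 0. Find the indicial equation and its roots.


Divide by x^2 to reach normal form y'' + P_1(x) y' + P_2(x) y = 0 with P_1(x) = 3 + 2/x and P_2(x) = -1/x - 6/x^2.
x = 0 is a singular point because the y'-coefficient 3 + 2/x has a pole at x = 0 and the y-coefficient -1/x - 6/x^2 has a pole at x = 0.
It is a regular singular point because x P_1(x) = p(x) = 3x + 2 and x^2 P_2(x) = q(x) = -x - 6 are polynomials, hence analytic at x = 0.
p(0) = 2,  q(0) = -6.
Indicial equation: r(r-1) + p(0) r + q(0) = 0, i.e. r^2 + (p(0) - 1) r + q(0) = 0, i.e. r^2 + 1 r - 6 = 0.
Discriminant: (1)^2 - 4(-6) = 25, so r = (-1 ± 5)/2.
Solving: r_1 = 2, r_2 = -3.

indicial: r^2 + 1 r - 6 = 0; roots r_1 = 2, r_2 = -3


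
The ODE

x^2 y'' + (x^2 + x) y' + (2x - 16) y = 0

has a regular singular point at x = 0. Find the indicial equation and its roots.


Divide by x^2 to reach normal form y'' + P_1(x) y' + P_2(x) y = 0 with P_1(x) = 1 + 1/x and P_2(x) = 2/x - 16/x^2.
x = 0 is a singular point because the y'-coefficient 1 + 1/x has a pole at x = 0 and the y-coefficient 2/x - 16/x^2 has a pole at x = 0.
It is a regular singular point because x P_1(x) = p(x) = x + 1 and x^2 P_2(x) = q(x) = 2x - 16 are polynomials, hence analytic at x = 0.
p(0) = 1,  q(0) = -16.
Indicial equation: r(r-1) + p(0) r + q(0) = 0, i.e. r^2 + (p(0) - 1) r + q(0) = 0, i.e. r^2 - 16 = 0.
Discriminant: (0)^2 - 4(-16) = 64, so r = (0 ± 8)/2.
Solving: r_1 = 4, r_2 = -4.

indicial: r^2 - 16 = 0; roots r_1 = 4, r_2 = -4


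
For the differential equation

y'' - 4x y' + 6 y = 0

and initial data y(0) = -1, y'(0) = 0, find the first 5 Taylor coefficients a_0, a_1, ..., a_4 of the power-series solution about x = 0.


Ansatz: y(x) = sum_{n>=0} a_n x^n, so y'(x) = sum_{n>=1} n a_n x^(n-1) and y''(x) = sum_{n>=2} n(n-1) a_n x^(n-2).
Substitute into P(x) y'' + Q(x) y' + R(x) y = 0 with P(x) = 1, Q(x) = -4x, R(x) = 6, and match powers of x.
Initial conditions: a_0 = -1, a_1 = 0.
Setting the coefficient of each power of x to zero and solving order by order (substituting the coefficients already found):
  x^0: 2 a_2 + 6 a_0 = 0  ->  2 a_2 = -6 a_0 = 6  ->  a_2 = 3
  x^1: 6 a_3 + 2 a_1 = 0  ->  6 a_3 = -2 a_1 = 0  ->  a_3 = 0
  x^2: 12 a_4 - 2 a_2 = 0  ->  12 a_4 = 2 a_2 = 6  ->  a_4 = 1/2
Truncated series: y(x) = -1 + 3 x^2 + (1/2) x^4 + O(x^5).

a_0 = -1; a_1 = 0; a_2 = 3; a_3 = 0; a_4 = 1/2


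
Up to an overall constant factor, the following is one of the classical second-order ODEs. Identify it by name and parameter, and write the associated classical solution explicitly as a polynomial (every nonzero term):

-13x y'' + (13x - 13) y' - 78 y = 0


All three coefficients share the factor -13; dividing through by -13 gives  x y'' + (1 - x) y' + 6 y = 0.
This matches the Laguerre equation x y'' + (1 - x) y' + n y = 0 with n = 6; the polynomial solution is L_6(x).
With y = sum_k a_k x^k, matching x^k gives (k+1)k a_{k+1} + (k+1) a_{k+1} - k a_k + n a_k = 0, i.e. (k+1)^2 a_{k+1} = (k - n) a_k = (k - 6) a_k. The right side vanishes at k = 6, so the series terminates at degree 6.
Standard normalization L_n(0) = 1 gives a_0 = 1. Work upward with a_{k+1} = (k - 6) a_k / (k+1)^2:
  a_1 = (0 - 6)(1) / 1^2 = -6/1 = -6
  a_2 = (1 - 6)(-6) / 2^2 = 30/4 = 15/2
  a_3 = (2 - 6)(15/2) / 3^2 = -30/9 = -10/3
  a_4 = (3 - 6)(-10/3) / 4^2 = 10/16 = 5/8
  a_5 = (4 - 6)(5/8) / 5^2 = (-5/4)/25 = -1/20
  a_6 = (5 - 6)(-1/20) / 6^2 = (1/20)/36 = 1/720
Hence L_6(x) = x^6/720 - x^5/20 + 5 x^4/8 - 10 x^3/3 + 15 x^2/2 - 6 x + 1.

L_6(x); series = x^6/720 - x^5/20 + 5 x^4/8 - 10 x^3/3 + 15 x^2/2 - 6 x + 1


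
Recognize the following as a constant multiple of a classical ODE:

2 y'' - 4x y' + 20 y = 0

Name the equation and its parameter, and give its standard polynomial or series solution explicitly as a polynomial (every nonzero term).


All three coefficients share the factor 2; dividing through by 2 gives  y'' - 2x y' + 10 y = 0.
This matches the Hermite equation y'' - 2x y' + 2n y = 0 with 2n = 10, so n = 5; the polynomial solution is H_5(x).
With y = sum_k a_k x^k, matching x^k gives (k+2)(k+1) a_{k+2} = 2(k - n) a_k = 2(k - 5) a_k. The right side vanishes at k = 5, so the series with the parity of 5 terminates at degree 5.
Standard normalization: leading coefficient of H_n is 2^n, so a_5 = 2^5 = 32. Work downward with a_k = (k+1)(k+2) a_{k+2} / (2(k - n)):
  a_3 = (4)(5)(32) / (2(3 - 5)) = 640/(-4) = -160
  a_1 = (2)(3)(-160) / (2(1 - 5)) = -960/(-8) = 120
Hence H_5(x) = 32 x^5 - 160 x^3 + 120 x.

H_5(x); series = 32 x^5 - 160 x^3 + 120 x


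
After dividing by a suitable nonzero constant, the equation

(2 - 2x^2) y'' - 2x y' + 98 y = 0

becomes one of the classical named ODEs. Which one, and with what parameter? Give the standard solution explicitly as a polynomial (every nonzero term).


All three coefficients share the factor 2; dividing through by 2 gives  (1 - x^2) y'' - x y' + 49 y = 0.
This matches the Chebyshev equation (1 - x^2) y'' - x y' + n^2 y = 0 (note the -x y' term, not -2x y') with n^2 = 49, so n = 7; the polynomial solution is T_7(x).
With y = sum_k a_k x^k, matching x^k gives (k+2)(k+1) a_{k+2} = (k^2 - n^2) a_k = (k - 7)(k + 7) a_k. The right side vanishes at k = 7, so the series with the parity of 7 terminates at degree 7.
Standard normalization: leading coefficient of T_n is 2^(n-1), so a_7 = 2^6 = 64. Work downward with a_k = (k+1)(k+2) a_{k+2} / ((k - 7)(k + 7)):
  a_5 = (6)(7)(64) / ((5 - 7)(5 + 7)) = 2688/(-24) = -112
  a_3 = (4)(5)(-112) / ((3 - 7)(3 + 7)) = -2240/(-40) = 56
  a_1 = (2)(3)(56) / ((1 - 7)(1 + 7)) = 336/(-48) = -7
Hence T_7(x) = 64 x^7 - 112 x^5 + 56 x^3 - 7 x.

T_7(x); series = 64 x^7 - 112 x^5 + 56 x^3 - 7 x


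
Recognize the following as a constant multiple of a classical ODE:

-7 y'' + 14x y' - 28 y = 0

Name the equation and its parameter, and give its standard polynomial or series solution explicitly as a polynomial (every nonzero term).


All three coefficients share the factor -7; dividing through by -7 gives  y'' - 2x y' + 4 y = 0.
This matches the Hermite equation y'' - 2x y' + 2n y = 0 with 2n = 4, so n = 2; the polynomial solution is H_2(x).
With y = sum_k a_k x^k, matching x^k gives (k+2)(k+1) a_{k+2} = 2(k - n) a_k = 2(k - 2) a_k. The right side vanishes at k = 2, so the series with the parity of 2 terminates at degree 2.
Standard normalization: leading coefficient of H_n is 2^n, so a_2 = 2^2 = 4. Work downward with a_k = (k+1)(k+2) a_{k+2} / (2(k - n)):
  a_0 = (1)(2)(4) / (2(0 - 2)) = 8/(-4) = -2
Hence H_2(x) = 4 x^2 - 2.

H_2(x); series = 4 x^2 - 2


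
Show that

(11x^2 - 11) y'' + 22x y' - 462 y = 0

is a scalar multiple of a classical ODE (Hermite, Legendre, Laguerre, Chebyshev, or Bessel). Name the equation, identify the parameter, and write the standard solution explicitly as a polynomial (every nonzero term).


All three coefficients share the factor -11; dividing through by -11 gives  (1 - x^2) y'' - 2x y' + 42 y = 0.
This matches the Legendre equation (1 - x^2) y'' - 2x y' + n(n+1) y = 0 (note the -2x y' term) with n(n+1) = 42, so n = 6; the polynomial solution is P_6(x).
With y = sum_k a_k x^k, matching x^k gives (k+2)(k+1) a_{k+2} = [k(k+1) - n(n+1)] a_k = (k - 6)(k + 7) a_k. The right side vanishes at k = 6, so the series with the parity of 6 terminates at degree 6.
Standard normalization (P_n(1) = 1): leading coefficient (2n)!/(2^n (n!)^2) = 479001600/(64*518400) = 231/16, so a_6 = 231/16. Work downward with a_k = (k+1)(k+2) a_{k+2} / ((k - 6)(k + 7)):
  a_4 = (5)(6)(231/16) / ((4 - 6)(4 + 7)) = (3465/8)/(-22) = -315/16
  a_2 = (3)(4)(-315/16) / ((2 - 6)(2 + 7)) = (-945/4)/(-36) = 105/16
  a_0 = (1)(2)(105/16) / ((0 - 6)(0 + 7)) = (105/8)/(-42) = -5/16
Hence P_6(x) = 231 x^6/16 - 315 x^4/16 + 105 x^2/16 - 5/16.

P_6(x); series = 231 x^6/16 - 315 x^4/16 + 105 x^2/16 - 5/16


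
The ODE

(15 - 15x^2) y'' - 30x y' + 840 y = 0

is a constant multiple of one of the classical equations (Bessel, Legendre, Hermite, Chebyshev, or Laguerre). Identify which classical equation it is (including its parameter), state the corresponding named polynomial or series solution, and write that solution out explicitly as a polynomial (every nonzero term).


All three coefficients share the factor 15; dividing through by 15 gives  (1 - x^2) y'' - 2x y' + 56 y = 0.
This matches the Legendre equation (1 - x^2) y'' - 2x y' + n(n+1) y = 0 (note the -2x y' term) with n(n+1) = 56, so n = 7; the polynomial solution is P_7(x).
With y = sum_k a_k x^k, matching x^k gives (k+2)(k+1) a_{k+2} = [k(k+1) - n(n+1)] a_k = (k - 7)(k + 8) a_k. The right side vanishes at k = 7, so the series with the parity of 7 terminates at degree 7.
Standard normalization (P_n(1) = 1): leading coefficient (2n)!/(2^n (n!)^2) = 87178291200/(128*25401600) = 429/16, so a_7 = 429/16. Work downward with a_k = (k+1)(k+2) a_{k+2} / ((k - 7)(k + 8)):
  a_5 = (6)(7)(429/16) / ((5 - 7)(5 + 8)) = (9009/8)/(-26) = -693/16
  a_3 = (4)(5)(-693/16) / ((3 - 7)(3 + 8)) = (-3465/4)/(-44) = 315/16
  a_1 = (2)(3)(315/16) / ((1 - 7)(1 + 8)) = (945/8)/(-54) = -35/16
Hence P_7(x) = 429 x^7/16 - 693 x^5/16 + 315 x^3/16 - 35 x/16.

P_7(x); series = 429 x^7/16 - 693 x^5/16 + 315 x^3/16 - 35 x/16
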